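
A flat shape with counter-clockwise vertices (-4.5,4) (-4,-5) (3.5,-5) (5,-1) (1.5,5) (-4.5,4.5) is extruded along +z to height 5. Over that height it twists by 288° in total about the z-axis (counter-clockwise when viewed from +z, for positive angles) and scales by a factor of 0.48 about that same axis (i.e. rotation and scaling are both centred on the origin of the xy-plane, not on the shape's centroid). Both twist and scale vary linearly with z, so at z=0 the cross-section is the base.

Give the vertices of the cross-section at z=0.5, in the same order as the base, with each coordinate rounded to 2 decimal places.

Cross-section at z=0.5: (-5.57,1.27) (-1.04,-5.98) (5.19,-2.56) (4.61,1.45) (-1.04,4.84) (-5.79,1.68)

t = z/height = 0.5/5 = 0.1
s = 1 + (scale-1)·z/height = 1 + (0.48-1)·0.5/5 = 0.948000
θ = twist·z/height = 288°·0.5/5 = 28.8000° = 0.502655 rad
cos θ = 0.876307, sin θ = 0.481754 (intermediates below are computed at full precision and shown rounded to 5 d.p.)
v1: (-4.5,4) → rotate → (-5.87039,1.33734) → ×s → (-5.56513,1.26779) → (-5.57,1.27)
v2: (-4,-5) → rotate → (-1.09646,-6.30855) → ×s → (-1.03944,-5.98050) → (-1.04,-5.98)
v3: (3.5,-5) → rotate → (5.47584,-2.69540) → ×s → (5.19110,-2.55523) → (5.19,-2.56)
v4: (5,-1) → rotate → (4.86329,1.53246) → ×s → (4.61040,1.45277) → (4.61,1.45)
v5: (1.5,5) → rotate → (-1.09431,5.10416) → ×s → (-1.03740,4.83875) → (-1.04,4.84)
v6: (-4.5,4.5) → rotate → (-6.11127,1.77549) → ×s → (-5.79349,1.68316) → (-5.79,1.68)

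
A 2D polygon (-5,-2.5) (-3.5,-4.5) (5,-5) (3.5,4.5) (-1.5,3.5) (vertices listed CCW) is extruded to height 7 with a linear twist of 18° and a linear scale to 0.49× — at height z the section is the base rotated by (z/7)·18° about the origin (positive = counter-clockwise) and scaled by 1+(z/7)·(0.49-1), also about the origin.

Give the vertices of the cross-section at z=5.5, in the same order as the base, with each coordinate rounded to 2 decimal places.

Cross-section at z=5.5: (-2.54,-2.18) (-1.37,-3.13) (3.64,-2.17) (1.37,3.13) (-1.38,1.81)

t = z/height = 5.5/7 = 0.785714
s = 1 + (scale-1)·z/height = 1 + (0.49-1)·5.5/7 = 0.599286
θ = twist·z/height = 18°·5.5/7 = 14.1429° = 0.246839 rad
cos θ = 0.969690, sin θ = 0.244340 (intermediates below are computed at full precision and shown rounded to 5 d.p.)
v1: (-5,-2.5) → rotate → (-4.23760,-3.64593) → ×s → (-2.53953,-2.18495) → (-2.54,-2.18)
v2: (-3.5,-4.5) → rotate → (-2.29438,-5.21879) → ×s → (-1.37499,-3.12755) → (-1.37,-3.13)
v3: (5,-5) → rotate → (6.07015,-3.62675) → ×s → (3.63775,-2.17346) → (3.64,-2.17)
v4: (3.5,4.5) → rotate → (2.29438,5.21879) → ×s → (1.37499,3.12755) → (1.37,3.13)
v5: (-1.5,3.5) → rotate → (-2.30973,3.02740) → ×s → (-1.38419,1.81428) → (-1.38,1.81)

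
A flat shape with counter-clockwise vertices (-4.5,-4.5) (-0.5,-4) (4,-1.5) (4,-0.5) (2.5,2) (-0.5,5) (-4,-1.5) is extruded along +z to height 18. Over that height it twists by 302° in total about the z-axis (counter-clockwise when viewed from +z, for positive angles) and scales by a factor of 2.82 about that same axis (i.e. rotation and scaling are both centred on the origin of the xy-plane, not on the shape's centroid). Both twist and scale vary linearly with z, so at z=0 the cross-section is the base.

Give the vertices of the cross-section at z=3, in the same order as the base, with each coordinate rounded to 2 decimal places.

t = z/height = 3/18 = 0.166667
s = 1 + (scale-1)·z/height = 1 + (2.82-1)·3/18 = 1.303333
θ = twist·z/height = 302°·3/18 = 50.3333° = 0.878482 rad
cos θ = 0.638320, sin θ = 0.769771 (intermediates below are computed at full precision and shown rounded to 5 d.p.)
v1: (-4.5,-4.5) → rotate → (0.59153,-6.33641) → ×s → (0.77096,-8.25845) → (0.77,-8.26)
v2: (-0.5,-4) → rotate → (2.75992,-2.93817) → ×s → (3.59710,-3.82941) → (3.60,-3.83)
v3: (4,-1.5) → rotate → (3.70794,2.12160) → ×s → (4.83268,2.76516) → (4.83,2.77)
v4: (4,-0.5) → rotate → (2.93817,2.75992) → ×s → (3.82941,3.59710) → (3.83,3.60)
v5: (2.5,2) → rotate → (0.05626,3.20107) → ×s → (0.07332,4.17206) → (0.07,4.17)
v6: (-0.5,5) → rotate → (-4.16802,2.80671) → ×s → (-5.43231,3.65809) → (-5.43,3.66)
v7: (-4,-1.5) → rotate → (-1.39862,-4.03656) → ×s → (-1.82287,-5.26099) → (-1.82,-5.26)

Cross-section at z=3: (0.77,-8.26) (3.60,-3.83) (4.83,2.77) (3.83,3.60) (0.07,4.17) (-5.43,3.66) (-1.82,-5.26)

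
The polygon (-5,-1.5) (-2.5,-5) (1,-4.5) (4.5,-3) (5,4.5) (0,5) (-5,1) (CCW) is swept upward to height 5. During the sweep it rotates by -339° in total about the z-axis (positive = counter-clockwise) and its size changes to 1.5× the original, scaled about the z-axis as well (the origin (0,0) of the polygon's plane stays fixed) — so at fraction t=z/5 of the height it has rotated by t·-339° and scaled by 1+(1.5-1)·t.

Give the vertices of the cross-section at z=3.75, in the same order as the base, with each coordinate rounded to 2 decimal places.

Cross-section at z=3.75: (3.85,-6.06) (7.55,-1.44) (5.58,3.00) (2.29,7.07) (-7.82,4.94) (-6.62,-1.87) (0.54,-6.99)

t = z/height = 3.75/5 = 0.75
s = 1 + (scale-1)·z/height = 1 + (1.5-1)·3.75/5 = 1.375000
θ = twist·z/height = -339°·3.75/5 = -254.2500° = -4.437500 rad
cos θ = -0.271440, sin θ = 0.962455 (intermediates below are computed at full precision and shown rounded to 5 d.p.)
v1: (-5,-1.5) → rotate → (2.80089,-4.40512) → ×s → (3.85122,-6.05703) → (3.85,-6.06)
v2: (-2.5,-5) → rotate → (5.49088,-1.04894) → ×s → (7.54996,-1.44229) → (7.55,-1.44)
v3: (1,-4.5) → rotate → (4.05961,2.18394) → ×s → (5.58196,3.00291) → (5.58,3.00)
v4: (4.5,-3) → rotate → (1.66588,5.14537) → ×s → (2.29059,7.07488) → (2.29,7.07)
v5: (5,4.5) → rotate → (-5.68825,3.59079) → ×s → (-7.82134,4.93734) → (-7.82,4.94)
v6: (0,5) → rotate → (-4.81228,-1.35720) → ×s → (-6.61688,-1.86615) → (-6.62,-1.87)
v7: (-5,1) → rotate → (0.39475,-5.08372) → ×s → (0.54278,-6.99011) → (0.54,-6.99)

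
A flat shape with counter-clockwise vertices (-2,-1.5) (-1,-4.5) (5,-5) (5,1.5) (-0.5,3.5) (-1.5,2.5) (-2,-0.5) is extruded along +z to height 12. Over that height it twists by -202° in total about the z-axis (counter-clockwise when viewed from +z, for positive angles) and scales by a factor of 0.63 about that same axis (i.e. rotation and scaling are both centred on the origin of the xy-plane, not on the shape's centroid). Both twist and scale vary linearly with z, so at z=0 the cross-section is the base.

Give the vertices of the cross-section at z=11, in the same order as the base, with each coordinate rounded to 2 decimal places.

Cross-section at z=11: (1.41,0.87) (0.93,2.90) (-2.99,3.59) (-3.38,-0.69) (0.12,-2.33) (0.84,-1.73) (1.35,0.21)

t = z/height = 11/12 = 0.916667
s = 1 + (scale-1)·z/height = 1 + (0.63-1)·11/12 = 0.660833
θ = twist·z/height = -202°·11/12 = -185.1667° = -3.231768 rad
cos θ = -0.995937, sin θ = 0.090053 (intermediates below are computed at full precision and shown rounded to 5 d.p.)
v1: (-2,-1.5) → rotate → (2.12695,1.31380) → ×s → (1.40556,0.86820) → (1.41,0.87)
v2: (-1,-4.5) → rotate → (1.40118,4.39166) → ×s → (0.92594,2.90216) → (0.93,2.90)
v3: (5,-5) → rotate → (-4.52942,5.42995) → ×s → (-2.99319,3.58829) → (-2.99,3.59)
v4: (5,1.5) → rotate → (-5.11476,-1.04364) → ×s → (-3.38001,-0.68967) → (-3.38,-0.69)
v5: (-0.5,3.5) → rotate → (0.18278,-3.53081) → ×s → (0.12079,-2.33327) → (0.12,-2.33)
v6: (-1.5,2.5) → rotate → (1.26877,-2.62492) → ×s → (0.83845,-1.73464) → (0.84,-1.73)
v7: (-2,-0.5) → rotate → (2.03690,0.31786) → ×s → (1.34605,0.21005) → (1.35,0.21)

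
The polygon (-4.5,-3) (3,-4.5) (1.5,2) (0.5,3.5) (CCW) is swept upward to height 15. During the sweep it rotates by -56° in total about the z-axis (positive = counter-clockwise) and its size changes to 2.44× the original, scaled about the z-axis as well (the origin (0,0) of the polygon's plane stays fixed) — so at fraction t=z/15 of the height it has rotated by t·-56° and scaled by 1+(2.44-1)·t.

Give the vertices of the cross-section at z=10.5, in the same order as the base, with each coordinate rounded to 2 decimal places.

t = z/height = 10.5/15 = 0.7
s = 1 + (scale-1)·z/height = 1 + (2.44-1)·10.5/15 = 2.008000
θ = twist·z/height = -56°·10.5/15 = -39.2000° = -0.684169 rad
cos θ = 0.774944, sin θ = -0.632029 (intermediates below are computed at full precision and shown rounded to 5 d.p.)
v1: (-4.5,-3) → rotate → (-5.38334,0.51930) → ×s → (-10.80974,1.04275) → (-10.81,1.04)
v2: (3,-4.5) → rotate → (-0.51930,-5.38334) → ×s → (-1.04275,-10.80974) → (-1.04,-10.81)
v3: (1.5,2) → rotate → (2.42648,0.60185) → ×s → (4.87236,1.20850) → (4.87,1.21)
v4: (0.5,3.5) → rotate → (2.59957,2.39629) → ×s → (5.21995,4.81175) → (5.22,4.81)

Cross-section at z=10.5: (-10.81,1.04) (-1.04,-10.81) (4.87,1.21) (5.22,4.81)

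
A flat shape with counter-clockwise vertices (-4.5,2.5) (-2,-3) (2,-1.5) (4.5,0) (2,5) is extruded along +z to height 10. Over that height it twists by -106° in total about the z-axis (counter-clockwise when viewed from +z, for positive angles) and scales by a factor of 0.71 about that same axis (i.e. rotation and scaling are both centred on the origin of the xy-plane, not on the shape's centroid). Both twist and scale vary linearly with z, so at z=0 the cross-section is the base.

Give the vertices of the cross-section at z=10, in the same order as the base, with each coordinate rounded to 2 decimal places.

Cross-section at z=10: (2.59,2.58) (-1.66,1.95) (-1.42,-1.07) (-0.88,-3.07) (3.02,-2.34)

t = z/height = 10/10 = 1
s = 1 + (scale-1)·z/height = 1 + (0.71-1)·10/10 = 0.710000
θ = twist·z/height = -106°·10/10 = -106.0000° = -1.850049 rad
cos θ = -0.275637, sin θ = -0.961262 (intermediates below are computed at full precision and shown rounded to 5 d.p.)
v1: (-4.5,2.5) → rotate → (3.64352,3.63658) → ×s → (2.58690,2.58197) → (2.59,2.58)
v2: (-2,-3) → rotate → (-2.33251,2.74944) → ×s → (-1.65608,1.95210) → (-1.66,1.95)
v3: (2,-1.5) → rotate → (-1.99317,-1.50907) → ×s → (-1.41515,-1.07144) → (-1.42,-1.07)
v4: (4.5,0) → rotate → (-1.24037,-4.32568) → ×s → (-0.88066,-3.07123) → (-0.88,-3.07)
v5: (2,5) → rotate → (4.25503,-3.30071) → ×s → (3.02107,-2.34350) → (3.02,-2.34)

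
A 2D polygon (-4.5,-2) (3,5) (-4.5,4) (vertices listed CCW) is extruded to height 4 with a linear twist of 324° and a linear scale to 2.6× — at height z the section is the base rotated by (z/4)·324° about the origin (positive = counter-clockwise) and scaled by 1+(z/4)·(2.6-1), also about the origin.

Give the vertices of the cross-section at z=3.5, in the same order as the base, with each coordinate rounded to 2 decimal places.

t = z/height = 3.5/4 = 0.875
s = 1 + (scale-1)·z/height = 1 + (2.6-1)·3.5/4 = 2.400000
θ = twist·z/height = 324°·3.5/4 = 283.5000° = 4.948008 rad
cos θ = 0.233445, sin θ = -0.972370 (intermediates below are computed at full precision and shown rounded to 5 d.p.)
v1: (-4.5,-2) → rotate → (-2.99524,3.90877) → ×s → (-7.18859,9.38106) → (-7.19,9.38)
v2: (3,5) → rotate → (5.56219,-1.74988) → ×s → (13.34925,-4.19972) → (13.35,-4.20)
v3: (-4.5,4) → rotate → (2.83898,5.30945) → ×s → (6.81354,12.74267) → (6.81,12.74)

Cross-section at z=3.5: (-7.19,9.38) (13.35,-4.20) (6.81,12.74)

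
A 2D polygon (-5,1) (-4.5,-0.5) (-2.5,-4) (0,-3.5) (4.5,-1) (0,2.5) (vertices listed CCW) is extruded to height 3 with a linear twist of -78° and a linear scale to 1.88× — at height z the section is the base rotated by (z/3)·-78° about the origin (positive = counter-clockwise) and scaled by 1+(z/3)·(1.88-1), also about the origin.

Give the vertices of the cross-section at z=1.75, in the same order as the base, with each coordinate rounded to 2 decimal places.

Cross-section at z=1.75: (-4.22,6.46) (-5.31,4.33) (-6.97,-1.54) (-3.78,-3.71) (3.69,-5.92) (2.70,2.65)

t = z/height = 1.75/3 = 0.583333
s = 1 + (scale-1)·z/height = 1 + (1.88-1)·1.75/3 = 1.513333
θ = twist·z/height = -78°·1.75/3 = -45.5000° = -0.794125 rad
cos θ = 0.700909, sin θ = -0.713250 (intermediates below are computed at full precision and shown rounded to 5 d.p.)
v1: (-5,1) → rotate → (-2.79130,4.26716) → ×s → (-4.22416,6.45764) → (-4.22,6.46)
v2: (-4.5,-0.5) → rotate → (-3.51072,2.85917) → ×s → (-5.31288,4.32688) → (-5.31,4.33)
v3: (-2.5,-4) → rotate → (-4.60527,-1.02051) → ×s → (-6.96932,-1.54437) → (-6.97,-1.54)
v4: (0,-3.5) → rotate → (-2.49638,-2.45318) → ×s → (-3.77785,-3.71248) → (-3.78,-3.71)
v5: (4.5,-1) → rotate → (2.44084,-3.91054) → ×s → (3.69381,-5.91794) → (3.69,-5.92)
v6: (0,2.5) → rotate → (1.78313,1.75227) → ×s → (2.69846,2.65177) → (2.70,2.65)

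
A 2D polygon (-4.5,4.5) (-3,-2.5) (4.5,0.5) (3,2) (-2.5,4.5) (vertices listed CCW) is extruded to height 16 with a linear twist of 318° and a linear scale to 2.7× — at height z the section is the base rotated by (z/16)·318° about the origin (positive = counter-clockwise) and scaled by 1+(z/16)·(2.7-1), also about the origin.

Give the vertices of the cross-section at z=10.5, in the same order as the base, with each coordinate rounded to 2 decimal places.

Cross-section at z=10.5: (12.92,-3.78) (3.03,7.69) (-7.84,-5.50) (-3.54,-6.76) (9.21,-5.81)

t = z/height = 10.5/16 = 0.65625
s = 1 + (scale-1)·z/height = 1 + (2.7-1)·10.5/16 = 2.115625
θ = twist·z/height = 318°·10.5/16 = 208.6875° = 3.642284 rad
cos θ = -0.877251, sin θ = -0.480032 (intermediates below are computed at full precision and shown rounded to 5 d.p.)
v1: (-4.5,4.5) → rotate → (6.10777,-1.78748) → ×s → (12.92176,-3.78165) → (12.92,-3.78)
v2: (-3,-2.5) → rotate → (1.43167,3.63322) → ×s → (3.02888,7.68654) → (3.03,7.69)
v3: (4.5,0.5) → rotate → (-3.70761,-2.59877) → ×s → (-7.84392,-5.49802) → (-7.84,-5.50)
v4: (3,2) → rotate → (-1.67169,-3.19460) → ×s → (-3.53667,-6.75857) → (-3.54,-6.76)
v5: (-2.5,4.5) → rotate → (4.35327,-2.74755) → ×s → (9.20989,-5.81278) → (9.21,-5.81)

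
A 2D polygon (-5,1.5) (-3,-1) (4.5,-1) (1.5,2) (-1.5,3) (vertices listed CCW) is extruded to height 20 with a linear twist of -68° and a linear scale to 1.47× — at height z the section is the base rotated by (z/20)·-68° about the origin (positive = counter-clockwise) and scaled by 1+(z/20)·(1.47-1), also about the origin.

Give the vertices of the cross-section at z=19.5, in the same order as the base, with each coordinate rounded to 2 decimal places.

Cross-section at z=19.5: (-0.93,7.56) (-3.09,3.42) (1.30,-6.59) (3.55,-0.83) (3.13,3.76)

t = z/height = 19.5/20 = 0.975
s = 1 + (scale-1)·z/height = 1 + (1.47-1)·19.5/20 = 1.458250
θ = twist·z/height = -68°·19.5/20 = -66.3000° = -1.157153 rad
cos θ = 0.401948, sin θ = -0.915663 (intermediates below are computed at full precision and shown rounded to 5 d.p.)
v1: (-5,1.5) → rotate → (-0.63624,5.18123) → ×s → (-0.92780,7.55554) → (-0.93,7.56)
v2: (-3,-1) → rotate → (-2.12151,2.34504) → ×s → (-3.09369,3.41965) → (-3.09,3.42)
v3: (4.5,-1) → rotate → (0.89310,-4.52243) → ×s → (1.30237,-6.59483) → (1.30,-6.59)
v4: (1.5,2) → rotate → (2.43425,-0.56960) → ×s → (3.54974,-0.83062) → (3.55,-0.83)
v5: (-1.5,3) → rotate → (2.14407,2.57934) → ×s → (3.12658,3.76132) → (3.13,3.76)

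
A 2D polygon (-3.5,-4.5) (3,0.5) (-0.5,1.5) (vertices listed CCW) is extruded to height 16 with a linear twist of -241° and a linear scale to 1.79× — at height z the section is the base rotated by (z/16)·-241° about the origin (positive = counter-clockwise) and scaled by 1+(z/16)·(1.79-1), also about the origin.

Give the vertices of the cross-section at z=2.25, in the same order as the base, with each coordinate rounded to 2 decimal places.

t = z/height = 2.25/16 = 0.140625
s = 1 + (scale-1)·z/height = 1 + (1.79-1)·2.25/16 = 1.111094
θ = twist·z/height = -241°·2.25/16 = -33.8906° = -0.591503 rad
cos θ = 0.830104, sin θ = -0.557609 (intermediates below are computed at full precision and shown rounded to 5 d.p.)
v1: (-3.5,-4.5) → rotate → (-5.41460,-1.78383) → ×s → (-6.01613,-1.98201) → (-6.02,-1.98)
v2: (3,0.5) → rotate → (2.76912,-1.25778) → ×s → (3.07675,-1.39751) → (3.08,-1.40)
v3: (-0.5,1.5) → rotate → (0.42136,1.52396) → ×s → (0.46817,1.69326) → (0.47,1.69)

Cross-section at z=2.25: (-6.02,-1.98) (3.08,-1.40) (0.47,1.69)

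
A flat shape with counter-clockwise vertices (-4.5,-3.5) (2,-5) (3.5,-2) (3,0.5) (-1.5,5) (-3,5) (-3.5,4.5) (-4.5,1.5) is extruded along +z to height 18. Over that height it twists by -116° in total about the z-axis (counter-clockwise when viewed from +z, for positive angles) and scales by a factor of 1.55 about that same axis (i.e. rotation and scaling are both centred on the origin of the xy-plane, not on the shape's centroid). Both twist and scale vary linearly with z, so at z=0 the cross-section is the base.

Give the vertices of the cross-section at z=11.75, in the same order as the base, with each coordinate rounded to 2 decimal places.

t = z/height = 11.75/18 = 0.652778
s = 1 + (scale-1)·z/height = 1 + (1.55-1)·11.75/18 = 1.359028
θ = twist·z/height = -116°·11.75/18 = -75.7222° = -1.321602 rad
cos θ = 0.246623, sin θ = -0.969111 (intermediates below are computed at full precision and shown rounded to 5 d.p.)
v1: (-4.5,-3.5) → rotate → (-4.50169,3.49782) → ×s → (-6.11793,4.75364) → (-6.12,4.75)
v2: (2,-5) → rotate → (-4.35231,-3.17134) → ×s → (-5.91491,-4.30994) → (-5.91,-4.31)
v3: (3.5,-2) → rotate → (-1.07504,-3.88514) → ×s → (-1.46101,-5.28001) → (-1.46,-5.28)
v4: (3,0.5) → rotate → (1.22443,-2.78402) → ×s → (1.66403,-3.78356) → (1.66,-3.78)
v5: (-1.5,5) → rotate → (4.47562,2.68678) → ×s → (6.08250,3.65141) → (6.08,3.65)
v6: (-3,5) → rotate → (4.10569,4.14045) → ×s → (5.57974,5.62699) → (5.58,5.63)
v7: (-3.5,4.5) → rotate → (3.49782,4.50169) → ×s → (4.75364,6.11793) → (4.75,6.12)
v8: (-4.5,1.5) → rotate → (0.34386,4.73094) → ×s → (0.46732,6.42947) → (0.47,6.43)

Cross-section at z=11.75: (-6.12,4.75) (-5.91,-4.31) (-1.46,-5.28) (1.66,-3.78) (6.08,3.65) (5.58,5.63) (4.75,6.12) (0.47,6.43)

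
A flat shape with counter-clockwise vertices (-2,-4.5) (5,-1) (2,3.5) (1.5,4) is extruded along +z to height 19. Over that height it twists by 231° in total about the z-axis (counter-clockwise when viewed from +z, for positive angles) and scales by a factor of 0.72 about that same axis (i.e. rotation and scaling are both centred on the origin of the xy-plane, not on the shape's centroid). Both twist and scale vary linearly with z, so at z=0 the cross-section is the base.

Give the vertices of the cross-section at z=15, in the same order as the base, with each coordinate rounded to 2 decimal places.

t = z/height = 15/19 = 0.789474
s = 1 + (scale-1)·z/height = 1 + (0.72-1)·15/19 = 0.778947
θ = twist·z/height = 231°·15/19 = 182.3684° = 3.182929 rad
cos θ = -0.999146, sin θ = -0.041325 (intermediates below are computed at full precision and shown rounded to 5 d.p.)
v1: (-2,-4.5) → rotate → (1.81233,4.57881) → ×s → (1.41171,3.56665) → (1.41,3.57)
v2: (5,-1) → rotate → (-5.03705,0.79252) → ×s → (-3.92360,0.61733) → (-3.92,0.62)
v3: (2,3.5) → rotate → (-1.85365,-3.57966) → ×s → (-1.44390,-2.78837) → (-1.44,-2.79)
v4: (1.5,4) → rotate → (-1.33342,-4.05857) → ×s → (-1.03866,-3.16141) → (-1.04,-3.16)

Cross-section at z=15: (1.41,3.57) (-3.92,0.62) (-1.44,-2.79) (-1.04,-3.16)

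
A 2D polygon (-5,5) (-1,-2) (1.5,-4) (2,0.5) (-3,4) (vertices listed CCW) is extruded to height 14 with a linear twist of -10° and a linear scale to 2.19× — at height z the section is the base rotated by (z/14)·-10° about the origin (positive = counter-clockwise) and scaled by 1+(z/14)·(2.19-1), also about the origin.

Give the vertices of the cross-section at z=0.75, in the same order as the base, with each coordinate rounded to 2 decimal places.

t = z/height = 0.75/14 = 0.0535714
s = 1 + (scale-1)·z/height = 1 + (2.19-1)·0.75/14 = 1.063750
θ = twist·z/height = -10°·0.75/14 = -0.5357° = -0.009350 rad
cos θ = 0.999956, sin θ = -0.009350 (intermediates below are computed at full precision and shown rounded to 5 d.p.)
v1: (-5,5) → rotate → (-4.95303,5.04653) → ×s → (-5.26879,5.36825) → (-5.27,5.37)
v2: (-1,-2) → rotate → (-1.01866,-1.99056) → ×s → (-1.08360,-2.11746) → (-1.08,-2.12)
v3: (1.5,-4) → rotate → (1.46254,-4.01385) → ×s → (1.55577,-4.26973) → (1.56,-4.27)
v4: (2,0.5) → rotate → (2.00459,0.48128) → ×s → (2.13238,0.51196) → (2.13,0.51)
v5: (-3,4) → rotate → (-2.96247,4.02787) → ×s → (-3.15133,4.28465) → (-3.15,4.28)

Cross-section at z=0.75: (-5.27,5.37) (-1.08,-2.12) (1.56,-4.27) (2.13,0.51) (-3.15,4.28)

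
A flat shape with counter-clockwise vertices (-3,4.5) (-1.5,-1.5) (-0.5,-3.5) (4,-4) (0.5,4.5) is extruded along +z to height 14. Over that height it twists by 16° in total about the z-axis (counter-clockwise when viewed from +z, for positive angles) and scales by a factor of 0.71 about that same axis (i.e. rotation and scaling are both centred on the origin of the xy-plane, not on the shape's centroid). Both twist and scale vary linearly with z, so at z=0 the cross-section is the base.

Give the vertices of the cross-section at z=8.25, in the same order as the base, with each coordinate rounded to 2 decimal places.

Cross-section at z=8.25: (-3.06,3.27) (-1.02,-1.43) (0.07,-2.93) (3.81,-2.73) (-0.20,3.75)

t = z/height = 8.25/14 = 0.589286
s = 1 + (scale-1)·z/height = 1 + (0.71-1)·8.25/14 = 0.829107
θ = twist·z/height = 16°·8.25/14 = 9.4286° = 0.164560 rad
cos θ = 0.986491, sin θ = 0.163818 (intermediates below are computed at full precision and shown rounded to 5 d.p.)
v1: (-3,4.5) → rotate → (-3.69665,3.94775) → ×s → (-3.06492,3.27311) → (-3.06,3.27)
v2: (-1.5,-1.5) → rotate → (-1.23401,-1.72546) → ×s → (-1.02313,-1.43059) → (-1.02,-1.43)
v3: (-0.5,-3.5) → rotate → (0.08012,-3.53463) → ×s → (0.06643,-2.93058) → (0.07,-2.93)
v4: (4,-4) → rotate → (4.60123,-3.29069) → ×s → (3.81492,-2.72834) → (3.81,-2.73)
v5: (0.5,4.5) → rotate → (-0.24394,4.52112) → ×s → (-0.20225,3.74849) → (-0.20,3.75)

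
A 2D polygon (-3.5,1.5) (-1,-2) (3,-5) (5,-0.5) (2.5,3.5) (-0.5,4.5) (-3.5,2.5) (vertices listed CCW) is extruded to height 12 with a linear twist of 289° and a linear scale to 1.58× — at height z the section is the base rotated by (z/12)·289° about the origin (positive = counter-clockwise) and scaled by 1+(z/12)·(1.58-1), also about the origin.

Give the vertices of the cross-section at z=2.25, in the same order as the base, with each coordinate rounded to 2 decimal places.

t = z/height = 2.25/12 = 0.1875
s = 1 + (scale-1)·z/height = 1 + (1.58-1)·2.25/12 = 1.108750
θ = twist·z/height = 289°·2.25/12 = 54.1875° = 0.945750 rad
cos θ = 0.585135, sin θ = 0.810936 (intermediates below are computed at full precision and shown rounded to 5 d.p.)
v1: (-3.5,1.5) → rotate → (-3.26438,-1.96057) → ×s → (-3.61938,-2.17379) → (-3.62,-2.17)
v2: (-1,-2) → rotate → (1.03674,-1.98121) → ×s → (1.14948,-2.19666) → (1.15,-2.20)
v3: (3,-5) → rotate → (5.81008,-0.49286) → ×s → (6.44193,-0.54646) → (6.44,-0.55)
v4: (5,-0.5) → rotate → (3.33114,3.76211) → ×s → (3.69340,4.17124) → (3.69,4.17)
v5: (2.5,3.5) → rotate → (-1.37544,4.07531) → ×s → (-1.52502,4.51850) → (-1.53,4.52)
v6: (-0.5,4.5) → rotate → (-3.94178,2.22764) → ×s → (-4.37045,2.46989) → (-4.37,2.47)
v7: (-3.5,2.5) → rotate → (-4.07531,-1.37544) → ×s → (-4.51850,-1.52502) → (-4.52,-1.53)

Cross-section at z=2.25: (-3.62,-2.17) (1.15,-2.20) (6.44,-0.55) (3.69,4.17) (-1.53,4.52) (-4.37,2.47) (-4.52,-1.53)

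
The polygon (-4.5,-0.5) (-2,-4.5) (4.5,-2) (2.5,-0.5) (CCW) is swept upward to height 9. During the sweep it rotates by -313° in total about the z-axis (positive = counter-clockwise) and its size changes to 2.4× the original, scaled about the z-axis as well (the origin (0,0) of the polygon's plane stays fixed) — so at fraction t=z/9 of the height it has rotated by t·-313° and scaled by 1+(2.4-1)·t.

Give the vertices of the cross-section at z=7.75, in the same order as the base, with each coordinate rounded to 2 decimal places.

t = z/height = 7.75/9 = 0.861111
s = 1 + (scale-1)·z/height = 1 + (2.4-1)·7.75/9 = 2.205556
θ = twist·z/height = -313°·7.75/9 = -269.5278° = -4.704147 rad
cos θ = -0.008242, sin θ = 0.999966 (intermediates below are computed at full precision and shown rounded to 5 d.p.)
v1: (-4.5,-0.5) → rotate → (0.53707,-4.49573) → ×s → (1.18454,-9.91557) → (1.18,-9.92)
v2: (-2,-4.5) → rotate → (4.51633,-1.96284) → ×s → (9.96102,-4.32916) → (9.96,-4.33)
v3: (4.5,-2) → rotate → (1.96284,4.51633) → ×s → (4.32916,9.96102) → (4.33,9.96)
v4: (2.5,-0.5) → rotate → (0.47938,2.50404) → ×s → (1.05730,5.52279) → (1.06,5.52)

Cross-section at z=7.75: (1.18,-9.92) (9.96,-4.33) (4.33,9.96) (1.06,5.52)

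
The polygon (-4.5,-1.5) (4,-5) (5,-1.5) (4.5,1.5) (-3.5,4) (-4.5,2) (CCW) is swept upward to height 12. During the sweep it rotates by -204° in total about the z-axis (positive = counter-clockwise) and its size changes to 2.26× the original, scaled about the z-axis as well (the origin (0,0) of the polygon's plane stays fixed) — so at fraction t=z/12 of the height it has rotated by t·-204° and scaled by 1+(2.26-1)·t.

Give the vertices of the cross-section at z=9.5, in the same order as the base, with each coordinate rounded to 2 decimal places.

Cross-section at z=9.5: (7.57,5.69) (-10.75,6.94) (-10.42,-0.33) (-7.57,-5.69) (9.17,-5.36) (9.79,-0.94)

t = z/height = 9.5/12 = 0.791667
s = 1 + (scale-1)·z/height = 1 + (2.26-1)·9.5/12 = 1.997500
θ = twist·z/height = -204°·9.5/12 = -161.5000° = -2.818707 rad
cos θ = -0.948324, sin θ = -0.317305 (intermediates below are computed at full precision and shown rounded to 5 d.p.)
v1: (-4.5,-1.5) → rotate → (3.79150,2.85036) → ×s → (7.57352,5.69359) → (7.57,5.69)
v2: (4,-5) → rotate → (-5.37982,3.47240) → ×s → (-10.74619,6.93612) → (-10.75,6.94)
v3: (5,-1.5) → rotate → (-5.21758,-0.16404) → ×s → (-10.42211,-0.32767) → (-10.42,-0.33)
v4: (4.5,1.5) → rotate → (-3.79150,-2.85036) → ×s → (-7.57352,-5.69359) → (-7.57,-5.69)
v5: (-3.5,4) → rotate → (4.58835,-2.68273) → ×s → (9.16523,-5.35875) → (9.17,-5.36)
v6: (-4.5,2) → rotate → (4.90207,-0.46878) → ×s → (9.79188,-0.93638) → (9.79,-0.94)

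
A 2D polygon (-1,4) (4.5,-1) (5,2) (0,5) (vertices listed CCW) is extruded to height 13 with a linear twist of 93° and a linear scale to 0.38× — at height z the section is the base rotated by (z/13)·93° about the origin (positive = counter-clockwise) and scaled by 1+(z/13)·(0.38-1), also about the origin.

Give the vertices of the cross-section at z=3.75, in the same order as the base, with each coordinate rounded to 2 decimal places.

t = z/height = 3.75/13 = 0.288462
s = 1 + (scale-1)·z/height = 1 + (0.38-1)·3.75/13 = 0.821154
θ = twist·z/height = 93°·3.75/13 = 26.8269° = 0.468218 rad
cos θ = 0.892374, sin θ = 0.451297 (intermediates below are computed at full precision and shown rounded to 5 d.p.)
v1: (-1,4) → rotate → (-2.69756,3.11820) → ×s → (-2.21511,2.56052) → (-2.22,2.56)
v2: (4.5,-1) → rotate → (4.46698,1.13846) → ×s → (3.66808,0.93485) → (3.67,0.93)
v3: (5,2) → rotate → (3.55928,4.04123) → ×s → (2.92271,3.31847) → (2.92,3.32)
v4: (0,5) → rotate → (-2.25648,4.46187) → ×s → (-1.85292,3.66388) → (-1.85,3.66)

Cross-section at z=3.75: (-2.22,2.56) (3.67,0.93) (2.92,3.32) (-1.85,3.66)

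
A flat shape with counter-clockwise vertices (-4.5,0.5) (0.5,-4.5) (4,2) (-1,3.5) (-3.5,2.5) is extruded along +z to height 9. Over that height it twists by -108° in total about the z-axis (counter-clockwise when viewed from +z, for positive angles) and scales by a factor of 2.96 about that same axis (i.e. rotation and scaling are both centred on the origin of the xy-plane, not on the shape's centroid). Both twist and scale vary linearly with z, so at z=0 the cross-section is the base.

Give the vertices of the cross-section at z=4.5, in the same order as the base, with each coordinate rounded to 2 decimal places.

t = z/height = 4.5/9 = 0.5
s = 1 + (scale-1)·z/height = 1 + (2.96-1)·4.5/9 = 1.980000
θ = twist·z/height = -108°·4.5/9 = -54.0000° = -0.942478 rad
cos θ = 0.587785, sin θ = -0.809017 (intermediates below are computed at full precision and shown rounded to 5 d.p.)
v1: (-4.5,0.5) → rotate → (-2.24053,3.93447) → ×s → (-4.43624,7.79025) → (-4.44,7.79)
v2: (0.5,-4.5) → rotate → (-3.34668,-3.04954) → ×s → (-6.62643,-6.03809) → (-6.63,-6.04)
v3: (4,2) → rotate → (3.96917,-2.06050) → ×s → (7.85897,-4.07978) → (7.86,-4.08)
v4: (-1,3.5) → rotate → (2.24377,2.86627) → ×s → (4.44267,5.67521) → (4.44,5.68)
v5: (-3.5,2.5) → rotate → (-0.03471,4.30102) → ×s → (-0.06872,8.51602) → (-0.07,8.52)

Cross-section at z=4.5: (-4.44,7.79) (-6.63,-6.04) (7.86,-4.08) (4.44,5.68) (-0.07,8.52)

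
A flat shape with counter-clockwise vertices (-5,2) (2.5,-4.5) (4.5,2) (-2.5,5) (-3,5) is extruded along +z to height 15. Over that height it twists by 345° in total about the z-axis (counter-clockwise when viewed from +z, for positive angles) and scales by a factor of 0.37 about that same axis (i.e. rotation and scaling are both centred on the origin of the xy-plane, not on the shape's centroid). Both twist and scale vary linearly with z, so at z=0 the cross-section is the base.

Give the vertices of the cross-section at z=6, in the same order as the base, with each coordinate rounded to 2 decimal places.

Cross-section at z=6: (1.78,-3.61) (0.86,3.75) (-3.50,1.14) (-1.11,-4.03) (-0.83,-4.28)

t = z/height = 6/15 = 0.4
s = 1 + (scale-1)·z/height = 1 + (0.37-1)·6/15 = 0.748000
θ = twist·z/height = 345°·6/15 = 138.0000° = 2.408554 rad
cos θ = -0.743145, sin θ = 0.669131 (intermediates below are computed at full precision and shown rounded to 5 d.p.)
v1: (-5,2) → rotate → (2.37746,-4.83194) → ×s → (1.77834,-3.61429) → (1.78,-3.61)
v2: (2.5,-4.5) → rotate → (1.15323,5.01698) → ×s → (0.86261,3.75270) → (0.86,3.75)
v3: (4.5,2) → rotate → (-4.68241,1.52480) → ×s → (-3.50244,1.14055) → (-3.50,1.14)
v4: (-2.5,5) → rotate → (-1.48779,-5.38855) → ×s → (-1.11287,-4.03064) → (-1.11,-4.03)
v5: (-3,5) → rotate → (-1.11622,-5.72312) → ×s → (-0.83493,-4.28089) → (-0.83,-4.28)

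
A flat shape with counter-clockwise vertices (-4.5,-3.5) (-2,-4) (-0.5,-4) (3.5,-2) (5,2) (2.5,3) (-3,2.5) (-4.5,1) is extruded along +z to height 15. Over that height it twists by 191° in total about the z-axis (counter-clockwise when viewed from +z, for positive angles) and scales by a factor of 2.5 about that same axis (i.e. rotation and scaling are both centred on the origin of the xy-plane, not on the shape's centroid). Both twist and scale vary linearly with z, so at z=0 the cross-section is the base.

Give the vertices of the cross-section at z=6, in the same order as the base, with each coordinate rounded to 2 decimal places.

Cross-section at z=6: (3.75,-8.31) (5.47,-4.62) (6.03,-2.28) (4.43,4.69) (-1.23,8.53) (-3.72,5.02) (-5.02,-3.72) (-3.25,-6.62)

t = z/height = 6/15 = 0.4
s = 1 + (scale-1)·z/height = 1 + (2.5-1)·6/15 = 1.600000
θ = twist·z/height = 191°·6/15 = 76.4000° = 1.333432 rad
cos θ = 0.235142, sin θ = 0.971961 (intermediates below are computed at full precision and shown rounded to 5 d.p.)
v1: (-4.5,-3.5) → rotate → (2.34372,-5.19682) → ×s → (3.74996,-8.31492) → (3.75,-8.31)
v2: (-2,-4) → rotate → (3.41756,-2.88449) → ×s → (5.46810,-4.61518) → (5.47,-4.62)
v3: (-0.5,-4) → rotate → (3.77027,-1.42655) → ×s → (6.03244,-2.28248) → (6.03,-2.28)
v4: (3.5,-2) → rotate → (2.76692,2.93158) → ×s → (4.42707,4.69053) → (4.43,4.69)
v5: (5,2) → rotate → (-0.76821,5.33009) → ×s → (-1.22914,8.52814) → (-1.23,8.53)
v6: (2.5,3) → rotate → (-2.32803,3.13533) → ×s → (-3.72484,5.01653) → (-3.72,5.02)
v7: (-3,2.5) → rotate → (-3.13533,-2.32803) → ×s → (-5.01653,-3.72484) → (-5.02,-3.72)
v8: (-4.5,1) → rotate → (-2.03010,-4.13868) → ×s → (-3.24816,-6.62189) → (-3.25,-6.62)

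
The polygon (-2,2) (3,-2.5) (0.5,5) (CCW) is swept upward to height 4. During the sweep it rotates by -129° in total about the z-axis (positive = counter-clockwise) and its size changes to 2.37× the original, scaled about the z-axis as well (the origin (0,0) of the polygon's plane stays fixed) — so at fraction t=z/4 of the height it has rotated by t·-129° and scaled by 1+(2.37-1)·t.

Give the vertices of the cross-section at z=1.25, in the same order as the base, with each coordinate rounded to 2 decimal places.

t = z/height = 1.25/4 = 0.3125
s = 1 + (scale-1)·z/height = 1 + (2.37-1)·1.25/4 = 1.428125
θ = twist·z/height = -129°·1.25/4 = -40.3125° = -0.703586 rad
cos θ = 0.762527, sin θ = -0.646956 (intermediates below are computed at full precision and shown rounded to 5 d.p.)
v1: (-2,2) → rotate → (-0.23114,2.81897) → ×s → (-0.33010,4.02584) → (-0.33,4.03)
v2: (3,-2.5) → rotate → (0.67019,-3.84719) → ×s → (0.95712,-5.49426) → (0.96,-5.49)
v3: (0.5,5) → rotate → (3.61604,3.48916) → ×s → (5.16416,4.98295) → (5.16,4.98)

Cross-section at z=1.25: (-0.33,4.03) (0.96,-5.49) (5.16,4.98)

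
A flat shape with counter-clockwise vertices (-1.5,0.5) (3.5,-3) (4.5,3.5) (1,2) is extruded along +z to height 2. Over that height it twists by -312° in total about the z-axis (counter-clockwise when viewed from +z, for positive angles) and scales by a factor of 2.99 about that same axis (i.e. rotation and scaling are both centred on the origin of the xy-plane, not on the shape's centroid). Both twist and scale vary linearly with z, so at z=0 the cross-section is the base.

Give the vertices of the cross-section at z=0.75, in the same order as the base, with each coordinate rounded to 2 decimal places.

Cross-section at z=0.75: (1.97,1.94) (-7.44,-3.07) (1.88,-9.78) (2.32,-3.14)

t = z/height = 0.75/2 = 0.375
s = 1 + (scale-1)·z/height = 1 + (2.99-1)·0.75/2 = 1.746250
θ = twist·z/height = -312°·0.75/2 = -117.0000° = -2.042035 rad
cos θ = -0.453990, sin θ = -0.891007 (intermediates below are computed at full precision and shown rounded to 5 d.p.)
v1: (-1.5,0.5) → rotate → (1.12649,1.10951) → ×s → (1.96713,1.93749) → (1.97,1.94)
v2: (3.5,-3) → rotate → (-4.26199,-1.75655) → ×s → (-7.44249,-3.06738) → (-7.44,-3.07)
v3: (4.5,3.5) → rotate → (1.07557,-5.59850) → ×s → (1.87821,-9.77637) → (1.88,-9.78)
v4: (1,2) → rotate → (1.32802,-1.79899) → ×s → (2.31906,-3.14148) → (2.32,-3.14)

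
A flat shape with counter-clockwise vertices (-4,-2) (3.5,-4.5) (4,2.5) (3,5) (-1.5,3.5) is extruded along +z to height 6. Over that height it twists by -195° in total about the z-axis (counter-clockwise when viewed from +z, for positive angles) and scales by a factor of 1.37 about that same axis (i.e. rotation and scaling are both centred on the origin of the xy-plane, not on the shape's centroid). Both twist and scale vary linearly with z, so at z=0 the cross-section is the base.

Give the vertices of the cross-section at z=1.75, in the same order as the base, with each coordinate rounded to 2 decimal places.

Cross-section at z=1.75: (-4.28,2.50) (-2.06,-5.97) (4.74,-2.20) (6.46,0.24) (2.34,3.51)

t = z/height = 1.75/6 = 0.291667
s = 1 + (scale-1)·z/height = 1 + (1.37-1)·1.75/6 = 1.107917
θ = twist·z/height = -195°·1.75/6 = -56.8750° = -0.992656 rad
cos θ = 0.546467, sin θ = -0.837480 (intermediates below are computed at full precision and shown rounded to 5 d.p.)
v1: (-4,-2) → rotate → (-3.86083,2.25699) → ×s → (-4.27748,2.50055) → (-4.28,2.50)
v2: (3.5,-4.5) → rotate → (-1.85603,-5.39028) → ×s → (-2.05632,-5.97199) → (-2.06,-5.97)
v3: (4,2.5) → rotate → (4.27957,-1.98375) → ×s → (4.74141,-2.19783) → (4.74,-2.20)
v4: (3,5) → rotate → (5.82680,0.21990) → ×s → (6.45561,0.24363) → (6.46,0.24)
v5: (-1.5,3.5) → rotate → (2.11148,3.16886) → ×s → (2.33934,3.51083) → (2.34,3.51)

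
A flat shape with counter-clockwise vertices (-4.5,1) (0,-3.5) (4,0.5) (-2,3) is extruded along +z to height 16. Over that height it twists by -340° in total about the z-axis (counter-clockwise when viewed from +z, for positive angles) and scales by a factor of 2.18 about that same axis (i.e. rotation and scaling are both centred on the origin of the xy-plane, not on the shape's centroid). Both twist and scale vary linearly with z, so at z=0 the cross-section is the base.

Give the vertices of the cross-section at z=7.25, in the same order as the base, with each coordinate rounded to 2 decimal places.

Cross-section at z=7.25: (6.88,1.64) (-2.35,4.83) (-5.18,-3.38) (4.77,-2.80)

t = z/height = 7.25/16 = 0.453125
s = 1 + (scale-1)·z/height = 1 + (2.18-1)·7.25/16 = 1.534688
θ = twist·z/height = -340°·7.25/16 = -154.0625° = -2.688898 rad
cos θ = -0.899272, sin θ = -0.437390 (intermediates below are computed at full precision and shown rounded to 5 d.p.)
v1: (-4.5,1) → rotate → (4.48411,1.06899) → ×s → (6.88171,1.64056) → (6.88,1.64)
v2: (0,-3.5) → rotate → (-1.53087,3.14745) → ×s → (-2.34940,4.83035) → (-2.35,4.83)
v3: (4,0.5) → rotate → (-3.37839,-2.19920) → ×s → (-5.18478,-3.37508) → (-5.18,-3.38)
v4: (-2,3) → rotate → (3.11071,-1.82303) → ×s → (4.77398,-2.79779) → (4.77,-2.80)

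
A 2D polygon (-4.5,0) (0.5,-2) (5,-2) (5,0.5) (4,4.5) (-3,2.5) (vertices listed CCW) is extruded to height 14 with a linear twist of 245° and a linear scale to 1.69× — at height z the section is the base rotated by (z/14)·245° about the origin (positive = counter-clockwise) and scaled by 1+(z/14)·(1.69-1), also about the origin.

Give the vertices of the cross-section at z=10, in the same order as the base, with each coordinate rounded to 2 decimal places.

t = z/height = 10/14 = 0.714286
s = 1 + (scale-1)·z/height = 1 + (1.69-1)·10/14 = 1.492857
θ = twist·z/height = 245°·10/14 = 175.0000° = 3.054326 rad
cos θ = -0.996195, sin θ = 0.087156 (intermediates below are computed at full precision and shown rounded to 5 d.p.)
v1: (-4.5,0) → rotate → (4.48288,-0.39220) → ×s → (6.69229,-0.58550) → (6.69,-0.59)
v2: (0.5,-2) → rotate → (-0.32379,2.03597) → ×s → (-0.48337,3.03941) → (-0.48,3.04)
v3: (5,-2) → rotate → (-4.80666,2.42817) → ×s → (-7.17566,3.62491) → (-7.18,3.62)
v4: (5,0.5) → rotate → (-5.02455,-0.06232) → ×s → (-7.50094,-0.09303) → (-7.50,-0.09)
v5: (4,4.5) → rotate → (-4.37698,-4.13425) → ×s → (-6.53421,-6.17185) → (-6.53,-6.17)
v6: (-3,2.5) → rotate → (2.77069,-2.75195) → ×s → (4.13625,-4.10827) → (4.14,-4.11)

Cross-section at z=10: (6.69,-0.59) (-0.48,3.04) (-7.18,3.62) (-7.50,-0.09) (-6.53,-6.17) (4.14,-4.11)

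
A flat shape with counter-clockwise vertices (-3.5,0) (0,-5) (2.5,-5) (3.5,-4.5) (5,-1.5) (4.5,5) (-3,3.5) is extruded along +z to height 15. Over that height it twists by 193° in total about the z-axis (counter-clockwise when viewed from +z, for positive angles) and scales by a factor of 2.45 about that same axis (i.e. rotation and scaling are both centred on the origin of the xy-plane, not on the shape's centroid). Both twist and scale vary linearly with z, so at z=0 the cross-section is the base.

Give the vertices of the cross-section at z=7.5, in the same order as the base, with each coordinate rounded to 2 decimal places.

Cross-section at z=7.5: (0.68,-6.00) (8.57,0.98) (8.08,5.26) (7.03,6.88) (1.59,8.86) (-9.45,6.74) (-5.41,-5.83)

t = z/height = 7.5/15 = 0.5
s = 1 + (scale-1)·z/height = 1 + (2.45-1)·7.5/15 = 1.725000
θ = twist·z/height = 193°·7.5/15 = 96.5000° = 1.684243 rad
cos θ = -0.113203, sin θ = 0.993572 (intermediates below are computed at full precision and shown rounded to 5 d.p.)
v1: (-3.5,0) → rotate → (0.39621,-3.47750) → ×s → (0.68346,-5.99869) → (0.68,-6.00)
v2: (0,-5) → rotate → (4.96786,0.56602) → ×s → (8.56956,0.97638) → (8.57,0.98)
v3: (2.5,-5) → rotate → (4.68485,3.04995) → ×s → (8.08137,5.26116) → (8.08,5.26)
v4: (3.5,-4.5) → rotate → (4.07486,3.98692) → ×s → (7.02914,6.87743) → (7.03,6.88)
v5: (5,-1.5) → rotate → (0.92434,5.13766) → ×s → (1.59449,8.86247) → (1.59,8.86)
v6: (4.5,5) → rotate → (-5.47727,3.90506) → ×s → (-9.44830,6.73622) → (-9.45,6.74)
v7: (-3,3.5) → rotate → (-3.13789,-3.37693) → ×s → (-5.41286,-5.82520) → (-5.41,-5.83)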